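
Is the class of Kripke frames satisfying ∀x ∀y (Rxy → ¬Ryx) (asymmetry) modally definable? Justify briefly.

No

Modal frame validity is preserved under surjective bounded morphisms.
The 4-cycle (worlds a,b,c,d with a→b→c→d→a) is asymmetric. Mapping every world to a single reflexive point • is a surjective bounded morphism, and the reflexive point is not asymmetric (R•• but asymmetry requires ¬R••).
So no modal formula (or set of formulas) defines exactly the asymmetric frames.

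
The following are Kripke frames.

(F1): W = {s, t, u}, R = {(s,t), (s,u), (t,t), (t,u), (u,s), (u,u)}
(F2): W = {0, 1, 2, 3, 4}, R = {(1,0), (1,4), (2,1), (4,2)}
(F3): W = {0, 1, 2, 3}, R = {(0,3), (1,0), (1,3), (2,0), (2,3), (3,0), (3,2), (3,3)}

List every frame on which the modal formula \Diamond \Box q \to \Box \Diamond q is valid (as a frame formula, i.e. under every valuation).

Frame correspondent (Sahlqvist): \forall x \forall y \forall z (Rxy \wedge Rxz \to \exists w (Ryw \wedge Rzw)) — i.e. convergence.
(F1): satisfies the condition.
(F2): fails — R10 and R10 but 0 and 0 have no common successor.
(F3): satisfies the condition.
Valid on: (F1), (F3).

(F1), (F3)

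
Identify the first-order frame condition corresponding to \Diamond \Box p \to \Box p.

the Euclidean property: \forall x \forall y \forall z (Rxy \wedge Rxz \to Ryz)

This is frame-equivalent to ◇p → □◇p (substitute ¬p for p and contrapose).
Suppose ◇p→□◇p is valid. Take Rxy, Rxz and set V(p)={y}. Then ◇p at x, so □◇p at x, so ◇p at z, so some w with Rzw has p; w=y, i.e. Rzy. By symmetry of the argument, Ryz.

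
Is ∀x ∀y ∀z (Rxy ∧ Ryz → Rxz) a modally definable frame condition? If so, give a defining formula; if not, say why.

Yes, by □p → □□p

This is a Sahlqvist condition; the 4 axiom □p → □□p defines it.
Suppose □p→□□p is valid. Take Rxy, Ryz and set V(p)={w : Rxw}. Then □p at x, so □□p at x, so □p at y, so p at z, i.e. Rxz.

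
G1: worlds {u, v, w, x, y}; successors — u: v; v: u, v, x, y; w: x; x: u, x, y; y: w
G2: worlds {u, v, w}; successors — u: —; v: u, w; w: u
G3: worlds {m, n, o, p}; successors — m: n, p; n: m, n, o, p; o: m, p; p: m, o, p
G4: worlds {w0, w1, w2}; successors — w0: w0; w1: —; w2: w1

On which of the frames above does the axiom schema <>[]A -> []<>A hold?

Frame correspondent (Sahlqvist): forall x forall y forall z (Rxy & Rxz -> exists w (Ryw & Rzw)) — i.e. convergence.
G1: fails — Rvv and Rvy but v and y have no common successor.
G2: fails — Rvu and Rvu but u and u have no common successor.
G3: ✓.
G4: fails — Rw2w1 and Rw2w1 but w1 and w1 have no common successor.

G3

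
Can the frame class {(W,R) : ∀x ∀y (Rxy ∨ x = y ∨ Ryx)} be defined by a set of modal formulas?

Not definable by any modal formula

Modal frame validity is preserved under disjoint unions.
Take 4 disjoint single-world reflexive frames: each is trivially connected, but their disjoint union has 4 worlds with no edge between distinct components, so it is not connected.
So the class is not modally definable.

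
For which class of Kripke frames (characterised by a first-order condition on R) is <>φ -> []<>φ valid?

Suppose ◇φ→□◇φ is valid. Take Rxy, Rxz and set V(φ)={y}. Then ◇φ at x, so □◇φ at x, so ◇φ at z, so some w with Rzw has φ; w=y, i.e. Rzy. By symmetry of the argument, Ryz.

the Euclidean property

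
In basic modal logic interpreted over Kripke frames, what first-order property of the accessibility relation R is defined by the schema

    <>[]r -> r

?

Equivalently (dual form): r → □◇r.
Suppose r→□◇r is valid. Take Rxy and set V(r)={x}. Then r at x, so □◇r at x, so ◇r at y, so some z with Ryz has r; z=x, i.e. Ryx.
Conversely, any frame satisfying forall x forall y (Rxy -> Ryx) validates the schema.
Frame condition: forall x forall y (Rxy -> Ryx).

Symmetry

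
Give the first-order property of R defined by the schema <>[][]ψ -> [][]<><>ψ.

This is a Sahlqvist (Geach-type) schema ◇^1□^2ψ → □^2◇^2ψ.
Minimal-valuation argument: fix x; take any y with xR^1y and any z with xR^2z. Set V(ψ) to the set of worlds R-reachable from y in exactly 2 steps. Then □^2ψ holds at y, so the antecedent holds at x; validity forces ◇^2ψ at z, giving a w with zR^2w and yR^2w.
First-order correspondent: forall x forall y forall z ((xRy & x R^2 z) -> exists w (y R^2 w & z R^2 w)).

forall x forall y forall z ((xRy & x R^2 z) -> exists w (y R^2 w & z R^2 w))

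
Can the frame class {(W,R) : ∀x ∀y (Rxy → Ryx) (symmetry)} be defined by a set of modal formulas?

Definable; p → □◇p defines it

The condition is symmetry. A defining modal formula is p → □◇p.
Suppose p→□◇p is valid. Take Rxy and set V(p)={x}. Then p at x, so □◇p at x, so ◇p at y, so some z with Ryz has p; z=x, i.e. Ryx.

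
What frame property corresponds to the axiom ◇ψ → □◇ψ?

Suppose ◇ψ→□◇ψ is valid. Take Rxy, Rxz and set V(ψ)={y}. Then ◇ψ at x, so □◇ψ at x, so ◇ψ at z, so some w with Rzw has ψ; w=y, i.e. Rzy. By symmetry of the argument, Ryz.

the Euclidean property: ∀x ∀y ∀z (Rxy ∧ Rxz → Ryz)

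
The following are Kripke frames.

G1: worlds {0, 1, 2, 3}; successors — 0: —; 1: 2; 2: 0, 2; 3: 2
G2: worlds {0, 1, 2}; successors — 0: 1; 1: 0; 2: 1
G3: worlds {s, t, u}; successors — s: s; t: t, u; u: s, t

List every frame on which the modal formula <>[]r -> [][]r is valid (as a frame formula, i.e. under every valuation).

G2

Frame correspondent (Sahlqvist): forall x forall y forall z ((xRy & x R^2 z) -> exists w (yRw & z = w)) — i.e. a generalized confluence (Geach) condition.
G1: fails — 2R0, 2R²0 but no w with 0Rw and 0=w.
G2: holds.
G3: fails — tRt, tR²s but no w with tRw and s=w.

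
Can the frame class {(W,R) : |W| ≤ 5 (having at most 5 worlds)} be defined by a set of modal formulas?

Modal frame validity is preserved under disjoint unions.
Any modal formula valid on each of 6 disjoint one-world frames is valid on their disjoint union (validity is preserved under disjoint unions). Each one-world frame has |W|=1≤5, but the union has |W|=6.
So no modal formula (or set of formulas) defines exactly the |W|≤5 frames.

Not modally definable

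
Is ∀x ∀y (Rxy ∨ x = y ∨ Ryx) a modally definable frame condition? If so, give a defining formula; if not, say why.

Not modally definable

Modal frame validity is preserved under disjoint unions.
Take 4 disjoint single-world reflexive frames: each is trivially connected, but their disjoint union has 4 worlds with no edge between distinct components, so it is not connected.
Hence connectedness of R is not modally definable.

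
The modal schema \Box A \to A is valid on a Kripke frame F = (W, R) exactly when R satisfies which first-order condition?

reflexivity: \forall x Rxx

This is the T axiom.
Its frame correspondent is reflexivity — \forall x Rxx.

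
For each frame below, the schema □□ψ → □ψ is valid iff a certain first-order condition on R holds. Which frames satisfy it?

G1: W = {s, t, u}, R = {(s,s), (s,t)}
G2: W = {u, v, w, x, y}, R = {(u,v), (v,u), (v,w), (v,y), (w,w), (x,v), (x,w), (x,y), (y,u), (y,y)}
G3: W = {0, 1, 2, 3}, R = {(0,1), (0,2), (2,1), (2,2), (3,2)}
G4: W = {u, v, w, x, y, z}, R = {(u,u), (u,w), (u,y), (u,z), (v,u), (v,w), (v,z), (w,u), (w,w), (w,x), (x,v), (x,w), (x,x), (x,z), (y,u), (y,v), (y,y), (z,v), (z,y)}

Frame correspondent (Sahlqvist): ∀x ∀y (Rxy → ∃z (Rxz ∧ Rzy)) — i.e. density.
G1: satisfies the condition.
G2: fails — Ruv but no z with Ruz and Rzv.
G3: satisfies the condition.
G4: satisfies the condition.
Valid on: G1, G3, G4.

G1, G3, G4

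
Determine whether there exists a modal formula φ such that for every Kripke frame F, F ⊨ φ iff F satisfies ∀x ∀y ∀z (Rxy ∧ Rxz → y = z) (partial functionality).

The condition is partial functionality. A defining modal formula is ◇q → □q.
Suppose ◇q→□q is valid. Take Rxy, Rxz and set V(q)={y}. Then ◇q at x, so □q at x, so q at z, i.e. z=y.

Definable; ◇q → □q defines it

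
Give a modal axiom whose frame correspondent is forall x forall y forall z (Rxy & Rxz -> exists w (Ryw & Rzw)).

This is convergence; the standard corresponding axiom is .2: ◇□q → □◇q.

◇□q → □◇q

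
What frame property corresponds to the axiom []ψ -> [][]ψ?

Suppose □ψ→□□ψ is valid. Take Rxy, Ryz and set V(ψ)={w : Rxw}. Then □ψ at x, so □□ψ at x, so □ψ at y, so ψ at z, i.e. Rxz.
Conversely, any frame satisfying forall x forall y forall z (Rxy & Ryz -> Rxz) validates the schema.
So the correspondent is transitivity.

transitivity: forall x forall y forall z (Rxy & Ryz -> Rxz)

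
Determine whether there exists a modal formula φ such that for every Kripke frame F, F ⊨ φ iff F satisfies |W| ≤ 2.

Modal frame validity is preserved under disjoint unions.
Any modal formula valid on each of 3 disjoint one-world frames is valid on their disjoint union (validity is preserved under disjoint unions). Each one-world frame has |W|=1≤2, but the union has |W|=3.
Hence having at most 2 worlds is not modally definable.

No — not modally definable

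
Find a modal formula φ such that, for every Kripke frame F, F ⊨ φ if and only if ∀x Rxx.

□s → s

The condition is reflexivity. The T schema □s → s defines it.
Suppose □s→s is valid. At any x set V(s)={w : Rxw}. Then □s holds at x, so s holds at x, i.e. Rxx.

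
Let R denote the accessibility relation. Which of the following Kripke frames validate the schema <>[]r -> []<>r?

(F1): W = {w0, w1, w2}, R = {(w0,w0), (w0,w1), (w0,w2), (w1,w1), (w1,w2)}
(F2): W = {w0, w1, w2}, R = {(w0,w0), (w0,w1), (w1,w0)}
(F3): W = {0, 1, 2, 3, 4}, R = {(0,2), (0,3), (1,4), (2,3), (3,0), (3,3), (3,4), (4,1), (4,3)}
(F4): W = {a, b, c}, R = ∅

(F2), (F3), (F4)

This is the axiom for convergence; its first-order frame correspondent is forall x forall y forall z (Rxy & Rxz -> exists w (Ryw & Rzw)).
(F1): fails — Rw0w1 and Rw0w2 but w1 and w2 have no common successor.
(F2): ✓.
(F3): ✓.
(F4): ✓.
Valid on: (F2), (F3), (F4).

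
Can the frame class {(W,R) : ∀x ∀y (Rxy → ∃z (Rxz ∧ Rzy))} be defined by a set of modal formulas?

Yes — defined by □□q → □q

The condition is density. A defining modal formula is □□q → □q.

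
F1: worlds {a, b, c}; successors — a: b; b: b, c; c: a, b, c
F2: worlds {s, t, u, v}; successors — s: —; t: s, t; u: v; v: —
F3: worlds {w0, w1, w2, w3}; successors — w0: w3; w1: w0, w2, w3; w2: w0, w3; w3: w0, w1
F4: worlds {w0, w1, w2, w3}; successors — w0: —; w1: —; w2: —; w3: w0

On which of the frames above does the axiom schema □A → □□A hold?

F2, F4

Frame correspondent (Sahlqvist): ∀x ∀y ∀z (Rxy ∧ Ryz → Rxz) — i.e. transitivity.
F1: fails — Rbc and Rca but not Rba.
F2: satisfies the condition.
F3: fails — Rw3w1 and Rw1w2 but not Rw3w2.
F4: satisfies the condition.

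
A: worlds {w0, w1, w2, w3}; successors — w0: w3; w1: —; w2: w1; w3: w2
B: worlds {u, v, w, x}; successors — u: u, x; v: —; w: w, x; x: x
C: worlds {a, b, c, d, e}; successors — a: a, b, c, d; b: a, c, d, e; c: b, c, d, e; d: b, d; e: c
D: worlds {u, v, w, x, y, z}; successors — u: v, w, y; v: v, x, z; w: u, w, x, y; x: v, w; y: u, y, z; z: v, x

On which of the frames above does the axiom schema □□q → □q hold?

B, C, D

This is the axiom for density; its first-order frame correspondent is ∀x ∀y (Rxy → ∃z (Rxz ∧ Rzy)).
A: fails — Rw3w2 but no z with Rw3z and Rzw2.
B: condition met.
C: condition met.
D: condition met.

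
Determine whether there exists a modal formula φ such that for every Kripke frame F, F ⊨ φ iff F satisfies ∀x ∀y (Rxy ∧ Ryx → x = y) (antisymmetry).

Any modally definable frame class is closed under surjective bounded morphisms.
The 6-cycle (worlds a,b,c,d,e,f with a→b→c→d→e→f→a) is antisymmetric. Sending even-indexed worlds to a and odd-indexed worlds to b is a surjective bounded morphism onto the two-world frame with a↔b, which is not antisymmetric.
So the class is not modally definable.

No — not modally definable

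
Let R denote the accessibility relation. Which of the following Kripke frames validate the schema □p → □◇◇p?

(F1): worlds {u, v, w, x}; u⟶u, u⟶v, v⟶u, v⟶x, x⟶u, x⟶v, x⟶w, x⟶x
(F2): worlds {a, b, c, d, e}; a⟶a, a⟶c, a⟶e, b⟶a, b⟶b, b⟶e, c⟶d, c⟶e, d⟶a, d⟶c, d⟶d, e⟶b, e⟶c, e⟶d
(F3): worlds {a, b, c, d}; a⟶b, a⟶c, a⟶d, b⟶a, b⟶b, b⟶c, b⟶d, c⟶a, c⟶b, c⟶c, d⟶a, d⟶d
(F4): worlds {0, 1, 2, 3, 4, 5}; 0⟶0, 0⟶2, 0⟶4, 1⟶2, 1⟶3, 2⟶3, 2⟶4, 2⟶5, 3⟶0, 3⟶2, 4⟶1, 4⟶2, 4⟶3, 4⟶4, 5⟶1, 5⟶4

(F2), (F3), (F4)

Frame correspondent (Sahlqvist): ∀x ∀z (xRz → ∃w (xRw ∧ zR²w)) — i.e. a generalized confluence (Geach) condition.
(F1): fails — xRw but no t with xRt and wR²t.
(F2): ✓.
(F3): ✓.
(F4): ✓.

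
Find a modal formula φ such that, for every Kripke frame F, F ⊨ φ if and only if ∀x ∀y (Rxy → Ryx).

s → □◇s

The condition is symmetry. The B schema s → □◇s defines it.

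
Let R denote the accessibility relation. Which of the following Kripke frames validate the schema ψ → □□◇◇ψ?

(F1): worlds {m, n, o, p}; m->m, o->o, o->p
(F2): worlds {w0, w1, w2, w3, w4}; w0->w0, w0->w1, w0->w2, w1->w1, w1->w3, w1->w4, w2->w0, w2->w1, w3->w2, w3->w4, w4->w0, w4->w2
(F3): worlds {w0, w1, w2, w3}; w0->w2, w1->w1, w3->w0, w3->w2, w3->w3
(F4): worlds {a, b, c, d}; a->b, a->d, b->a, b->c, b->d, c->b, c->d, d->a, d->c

Frame correspondent (Sahlqvist): ∀x ∀z (xR²z → ∃w (x = w ∧ zR²w)) — i.e. a generalized confluence (Geach) condition.
(F1): fails — oR²p but no w with o=w and pR²w.
(F2): ✓.
(F3): fails — w3R²w0 but no w with w3=w and w0R²w.
(F4): fails — aR²d but no w with a=w and dR²w.
Valid on: (F2).

(F2)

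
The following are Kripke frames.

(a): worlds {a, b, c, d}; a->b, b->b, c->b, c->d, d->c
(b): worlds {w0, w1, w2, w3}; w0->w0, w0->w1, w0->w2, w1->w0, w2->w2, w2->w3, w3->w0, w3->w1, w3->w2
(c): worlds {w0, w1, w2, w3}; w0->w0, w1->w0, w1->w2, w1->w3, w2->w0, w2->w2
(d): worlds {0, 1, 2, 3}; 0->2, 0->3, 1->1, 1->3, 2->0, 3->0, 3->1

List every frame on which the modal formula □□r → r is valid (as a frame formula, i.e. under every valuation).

This is the axiom for a generalized confluence (Geach) condition; its first-order frame correspondent is ∀x ∃w (xR²w ∧ x = w).
(a): fails — at a but no w with aR²w and a=w.
(b): holds.
(c): fails — at w1 but no w with w1R²w and w1=w.
(d): holds.

(b), (d)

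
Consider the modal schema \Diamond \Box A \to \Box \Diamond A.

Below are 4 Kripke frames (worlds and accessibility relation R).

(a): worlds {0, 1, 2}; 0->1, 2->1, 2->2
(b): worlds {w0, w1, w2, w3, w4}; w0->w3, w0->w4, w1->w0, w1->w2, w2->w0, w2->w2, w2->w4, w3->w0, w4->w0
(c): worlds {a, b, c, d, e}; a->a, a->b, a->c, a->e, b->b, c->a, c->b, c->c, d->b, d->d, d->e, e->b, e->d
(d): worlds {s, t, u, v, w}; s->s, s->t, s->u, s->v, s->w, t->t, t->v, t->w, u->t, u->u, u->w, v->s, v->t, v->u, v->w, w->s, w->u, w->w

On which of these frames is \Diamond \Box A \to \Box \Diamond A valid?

Frame correspondent (Sahlqvist): \forall x \forall y \forall z (Rxy \wedge Rxz \to \exists w (Ryw \wedge Rzw)) — i.e. convergence.
(a): fails — R01 and R01 but 1 and 1 have no common successor.
(b): fails — Rw2w4 and Rw2w0 but w4 and w0 have no common successor.
(c): satisfies the condition.
(d): satisfies the condition.
Valid on: (c), (d).

(c), (d)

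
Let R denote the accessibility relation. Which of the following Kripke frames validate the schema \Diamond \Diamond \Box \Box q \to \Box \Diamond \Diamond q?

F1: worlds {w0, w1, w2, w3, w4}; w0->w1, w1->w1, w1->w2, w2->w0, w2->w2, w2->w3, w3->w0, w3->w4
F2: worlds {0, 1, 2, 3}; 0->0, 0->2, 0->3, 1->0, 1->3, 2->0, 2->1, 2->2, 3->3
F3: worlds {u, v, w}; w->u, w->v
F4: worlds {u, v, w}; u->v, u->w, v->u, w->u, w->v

F2, F3, F4

This is the axiom for a generalized confluence (Geach) condition; its first-order frame correspondent is \forall x \forall y \forall z ((x R^2 y \wedge xRz) \to \exists w (y R^2 w \wedge z R^2 w)).
F1: fails — w2R²w4, w2Rw0 but no w with w4R²w and w0R²w.
F2: holds.
F3: holds.
F4: holds.
Valid on: F2, F3, F4.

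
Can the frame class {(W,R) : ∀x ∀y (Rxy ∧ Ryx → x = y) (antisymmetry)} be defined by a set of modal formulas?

No — not modally definable

Modal frame validity is preserved under surjective bounded morphisms.
The 6-cycle (worlds 0,1,2,3,4,5 with 0→1→2→3→4→5→0) is antisymmetric. Sending even-indexed worlds to a and odd-indexed worlds to b is a surjective bounded morphism onto the two-world frame with a↔b, which is not antisymmetric.
So the class is not modally definable.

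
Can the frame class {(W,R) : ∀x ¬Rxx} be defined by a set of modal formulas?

Modal frame validity is preserved under surjective bounded morphisms.
The 5-cycle (worlds s,t,u,v,w with s→t→u→v→w→s) is irreflexive, and the map sending every world to a single reflexive point • is a surjective bounded morphism (forth: every edge maps to (•,•); back: every world has a successor). So any modal formula valid on the 5-cycle is also valid on the reflexive point, which is not irreflexive.
So the class is not modally definable.

Not definable by any modal formula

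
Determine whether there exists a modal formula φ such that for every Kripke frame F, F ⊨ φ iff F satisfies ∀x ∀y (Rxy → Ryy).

This is a Sahlqvist condition; the T□ axiom □(□p → p) defines it.

Yes — defined by □(□p → p)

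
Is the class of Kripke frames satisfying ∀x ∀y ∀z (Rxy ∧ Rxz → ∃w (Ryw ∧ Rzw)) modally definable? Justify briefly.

Yes — defined by ◇□r → □◇r

The condition is convergence. A defining modal formula is ◇□r → □◇r.
Suppose ◇□r→□◇r is valid. Take Rxy, Rxz and set V(r)={w : Ryw}. Then □r at y so ◇□r at x, so □◇r at x, so ◇r at z, giving w with Rzw and Ryw.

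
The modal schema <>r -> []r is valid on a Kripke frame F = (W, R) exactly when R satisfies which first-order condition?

partial functionality

This is the CD axiom.
It corresponds to partial functionality: forall x forall y forall z (Rxy & Rxz -> y = z).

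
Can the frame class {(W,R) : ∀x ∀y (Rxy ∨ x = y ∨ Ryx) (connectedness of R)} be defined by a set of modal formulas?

No

Any modally definable frame class is closed under disjoint unions.
Take 2 disjoint single-world reflexive frames: each is trivially connected, but their disjoint union has 2 worlds with no edge between distinct components, so it is not connected.
So no modal formula (or set of formulas) defines exactly the connected frames.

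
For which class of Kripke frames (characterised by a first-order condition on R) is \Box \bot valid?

emptiness of R: \forall x \forall y \neg Rxy

□⊥ is valid iff no world has any successor (otherwise □⊥ fails at any world with one).
Conversely, on a frame with emptiness of R the schema holds at every world under every valuation.
Frame condition: \forall x \forall y \neg Rxy.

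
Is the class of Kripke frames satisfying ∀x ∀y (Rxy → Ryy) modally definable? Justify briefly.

Yes: it is shift-reflexivity, defined by the T□ schema □(□q → q).
Suppose □(□q→q) is valid. Take Rxy and set V(q)={w : Ryw}. Then at y, □q holds; since □(□q→q) at x, □q→q at y, so q at y, i.e. Ryy.

Yes — defined by □(□q → q)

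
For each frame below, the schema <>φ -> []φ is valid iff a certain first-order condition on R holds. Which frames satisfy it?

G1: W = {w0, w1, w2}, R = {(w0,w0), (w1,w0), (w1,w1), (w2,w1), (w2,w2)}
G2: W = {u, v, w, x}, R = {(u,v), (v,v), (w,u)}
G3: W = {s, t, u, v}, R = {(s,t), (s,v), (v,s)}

This is the axiom for partial functionality; its first-order frame correspondent is forall x forall y forall z (Rxy & Rxz -> y = z).
G1: fails — w1 sees both w0 and w1.
G2: condition met.
G3: fails — s sees both t and v.

G2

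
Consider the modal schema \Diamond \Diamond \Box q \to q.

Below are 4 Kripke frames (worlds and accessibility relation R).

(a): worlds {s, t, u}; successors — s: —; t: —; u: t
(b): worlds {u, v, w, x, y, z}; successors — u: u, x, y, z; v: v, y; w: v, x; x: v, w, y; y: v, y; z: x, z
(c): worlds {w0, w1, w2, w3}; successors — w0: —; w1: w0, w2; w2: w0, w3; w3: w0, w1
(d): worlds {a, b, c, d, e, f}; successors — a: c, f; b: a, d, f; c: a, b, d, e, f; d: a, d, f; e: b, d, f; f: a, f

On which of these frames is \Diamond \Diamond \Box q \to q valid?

(a)

Frame correspondent (Sahlqvist): \forall x \forall y (x R^2 y \to \exists w (yRw \wedge x = w)) — i.e. a generalized confluence (Geach) condition.
(a): satisfies the condition.
(b): fails — uR²v but no t with vRt and u=t.
(c): fails — w1R²w0 but no w with w0Rw and w1=w.
(d): fails — aR²a but no w with aRw and a=w.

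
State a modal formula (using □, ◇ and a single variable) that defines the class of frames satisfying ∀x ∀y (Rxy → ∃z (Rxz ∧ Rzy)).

□□p → □p

The condition is density. The C4 schema □□p → □p defines it.
Suppose □□p→□p is valid. Take Rxy and set V(p)={w : xR²w}. Then □□p at x, so □p at x, so p at y, i.e. ∃z(Rxz∧Rzy).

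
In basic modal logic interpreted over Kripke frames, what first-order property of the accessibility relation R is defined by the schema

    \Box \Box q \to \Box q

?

Suppose □□q→□q is valid. Take Rxy and set V(q)={w : xR²w}. Then □□q at x, so □q at x, so q at y, i.e. ∃z(Rxz∧Rzy).

density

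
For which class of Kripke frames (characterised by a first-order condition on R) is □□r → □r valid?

Suppose □□r→□r is valid. Take Rxy and set V(r)={w : xR²w}. Then □□r at x, so □r at x, so r at y, i.e. ∃z(Rxz∧Rzy).

density: ∀x ∀y (Rxy → ∃z (Rxz ∧ Rzy))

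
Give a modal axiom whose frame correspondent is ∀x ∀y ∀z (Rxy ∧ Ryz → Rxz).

This is transitivity; the standard corresponding axiom is 4: □r → □□r.
Suppose □r→□□r is valid. Take Rxy, Ryz and set V(r)={w : Rxw}. Then □r at x, so □□r at x, so □r at y, so r at z, i.e. Rxz.

□r → □□r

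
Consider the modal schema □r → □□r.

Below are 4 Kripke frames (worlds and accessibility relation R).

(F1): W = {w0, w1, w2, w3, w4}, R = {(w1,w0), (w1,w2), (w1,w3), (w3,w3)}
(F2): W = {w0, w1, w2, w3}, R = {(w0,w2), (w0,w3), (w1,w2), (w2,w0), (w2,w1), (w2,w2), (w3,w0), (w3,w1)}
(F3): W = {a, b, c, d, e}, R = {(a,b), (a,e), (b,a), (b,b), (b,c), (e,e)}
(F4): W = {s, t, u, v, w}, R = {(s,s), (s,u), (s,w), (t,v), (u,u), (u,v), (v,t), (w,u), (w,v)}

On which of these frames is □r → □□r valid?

(F1)

Frame correspondent (Sahlqvist): ∀x ∀y ∀z (Rxy ∧ Ryz → Rxz) — i.e. transitivity.
(F1): condition met.
(F2): fails — Rw1w2 and Rw2w1 but not Rw1w1.
(F3): fails — Rab and Rbc but not Rac.
(F4): fails — Ruv and Rvt but not Rut.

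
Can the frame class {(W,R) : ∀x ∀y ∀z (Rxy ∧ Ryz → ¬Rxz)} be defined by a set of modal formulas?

No — not modally definable

Modal frame validity is preserved under surjective bounded morphisms.
The 3-cycle (worlds w0,w1,w2 with w0→w1→w2→w0) is intransitive. Mapping every world to a single reflexive point • is a surjective bounded morphism; the reflexive point is not intransitive (R••∧R•• but R••).
Hence intransitivity is not modally definable.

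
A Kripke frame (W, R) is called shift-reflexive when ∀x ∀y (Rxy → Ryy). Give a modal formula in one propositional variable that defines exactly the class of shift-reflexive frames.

□(□r → r)

The condition is shift-reflexivity. The T□ schema □(□r → r) defines it.
Suppose □(□r→r) is valid. Take Rxy and set V(r)={w : Ryw}. Then at y, □r holds; since □(□r→r) at x, □r→r at y, so r at y, i.e. Ryy.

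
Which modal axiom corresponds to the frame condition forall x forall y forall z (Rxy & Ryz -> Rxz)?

□r → □□r

This is transitivity; the standard corresponding axiom is 4: □r → □□r.
Suppose □r→□□r is valid. Take Rxy, Ryz and set V(r)={w : Rxw}. Then □r at x, so □□r at x, so □r at y, so r at z, i.e. Rxz.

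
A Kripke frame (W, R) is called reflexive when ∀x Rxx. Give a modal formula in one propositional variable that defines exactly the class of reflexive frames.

□s → s

A defining formula is □s → s (the T axiom).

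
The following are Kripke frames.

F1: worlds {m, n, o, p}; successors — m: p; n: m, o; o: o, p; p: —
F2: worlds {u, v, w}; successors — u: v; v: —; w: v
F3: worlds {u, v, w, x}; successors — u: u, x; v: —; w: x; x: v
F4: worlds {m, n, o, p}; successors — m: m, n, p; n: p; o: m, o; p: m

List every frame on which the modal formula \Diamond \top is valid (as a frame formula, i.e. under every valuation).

F4

Frame correspondent (Sahlqvist): \forall x \exists y Rxy — i.e. seriality.
F1: fails — world p has no successor.
F2: fails — world v has no successor.
F3: fails — world v has no successor.
F4: ✓.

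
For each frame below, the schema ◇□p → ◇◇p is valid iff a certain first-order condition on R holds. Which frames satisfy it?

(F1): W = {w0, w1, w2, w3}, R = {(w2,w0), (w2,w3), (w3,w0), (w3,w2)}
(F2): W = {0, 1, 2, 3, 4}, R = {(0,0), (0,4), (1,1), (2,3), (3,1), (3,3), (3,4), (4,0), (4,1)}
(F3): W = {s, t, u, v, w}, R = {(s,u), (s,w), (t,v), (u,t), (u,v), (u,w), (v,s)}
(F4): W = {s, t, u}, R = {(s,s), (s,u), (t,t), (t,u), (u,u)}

The schema corresponds to a generalized confluence (Geach) condition: ∀x ∀y (xRy → ∃w (yRw ∧ xR²w)).
(F1): fails — w2Rw0 but no w with w0Rw and w2R²w.
(F2): satisfies the condition.
(F3): fails — sRw but no w* with wRw* and sR²w*.
(F4): satisfies the condition.

(F2), (F4)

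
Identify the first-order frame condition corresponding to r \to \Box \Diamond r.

Symmetry

This schema is the B axiom.
Its frame correspondent is symmetry — \forall x \forall y (Rxy \to Ryx).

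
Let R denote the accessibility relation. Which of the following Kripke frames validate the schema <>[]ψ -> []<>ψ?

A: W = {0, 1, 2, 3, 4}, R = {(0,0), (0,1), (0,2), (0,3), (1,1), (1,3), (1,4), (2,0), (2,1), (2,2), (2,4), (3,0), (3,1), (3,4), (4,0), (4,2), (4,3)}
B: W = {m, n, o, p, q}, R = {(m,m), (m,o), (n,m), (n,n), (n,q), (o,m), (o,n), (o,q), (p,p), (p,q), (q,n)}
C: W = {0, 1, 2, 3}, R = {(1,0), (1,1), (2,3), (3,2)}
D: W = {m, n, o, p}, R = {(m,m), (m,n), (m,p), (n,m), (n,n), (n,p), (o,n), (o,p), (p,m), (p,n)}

A, D

Frame correspondent (Sahlqvist): forall x forall y forall z (Rxy & Rxz -> exists w (Ryw & Rzw)) — i.e. convergence.
A: holds.
B: fails — Rnq and Rnm but q and m have no common successor.
C: fails — R10 and R10 but 0 and 0 have no common successor.
D: holds.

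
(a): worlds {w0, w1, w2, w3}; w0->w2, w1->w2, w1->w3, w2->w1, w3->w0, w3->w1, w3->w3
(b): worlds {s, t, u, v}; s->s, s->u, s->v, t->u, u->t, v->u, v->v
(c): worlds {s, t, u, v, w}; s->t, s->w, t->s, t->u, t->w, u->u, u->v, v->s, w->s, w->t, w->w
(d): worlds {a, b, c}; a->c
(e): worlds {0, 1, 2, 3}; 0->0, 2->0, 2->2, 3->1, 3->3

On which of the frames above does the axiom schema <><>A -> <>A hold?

The schema corresponds to transitivity: forall x forall y forall z (Rxy & Ryz -> Rxz).
(a): fails — Rw1w2 and Rw2w1 but not Rw1w1.
(b): fails — Rut and Rtu but not Ruu.
(c): fails — Ruv and Rvs but not Rus.
(d): satisfies the condition.
(e): satisfies the condition.

(d), (e)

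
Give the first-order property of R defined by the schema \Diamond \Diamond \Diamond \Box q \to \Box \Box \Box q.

This is a Sahlqvist (Geach-type) schema ◇^3□^1q → □^3◇^0q.
First-order correspondent: \forall x \forall y \forall z ((x R^3 y \wedge x R^3 z) \to \exists w (yRw \wedge z = w)).

\forall x \forall y \forall z ((x R^3 y \wedge x R^3 z) \to \exists w (yRw \wedge z = w))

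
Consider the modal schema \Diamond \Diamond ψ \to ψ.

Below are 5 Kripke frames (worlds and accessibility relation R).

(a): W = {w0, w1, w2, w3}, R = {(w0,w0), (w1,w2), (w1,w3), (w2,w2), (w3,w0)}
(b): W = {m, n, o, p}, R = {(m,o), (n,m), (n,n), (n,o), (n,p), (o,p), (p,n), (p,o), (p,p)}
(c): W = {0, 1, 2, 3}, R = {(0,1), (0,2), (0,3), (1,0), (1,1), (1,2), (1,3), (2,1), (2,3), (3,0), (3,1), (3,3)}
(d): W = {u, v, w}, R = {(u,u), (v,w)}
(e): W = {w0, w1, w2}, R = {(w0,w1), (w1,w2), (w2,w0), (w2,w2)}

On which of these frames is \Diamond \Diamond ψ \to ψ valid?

(d)

Frame correspondent (Sahlqvist): \forall x \forall y (x R^2 y \to \exists w (y = w \wedge x = w)) — i.e. a generalized confluence (Geach) condition.
(a): fails — w1R²w0 but w0 ≠ w1.
(b): fails — mR²p but p ≠ m.
(c): fails — 0R²1 but 1 ≠ 0.
(d): ✓.
(e): fails — w0R²w2 but w2 ≠ w0.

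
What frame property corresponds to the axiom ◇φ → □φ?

partial functionality: ∀x ∀y ∀z (Rxy ∧ Rxz → y = z)

Suppose ◇φ→□φ is valid. Take Rxy, Rxz and set V(φ)={y}. Then ◇φ at x, so □φ at x, so φ at z, i.e. z=y.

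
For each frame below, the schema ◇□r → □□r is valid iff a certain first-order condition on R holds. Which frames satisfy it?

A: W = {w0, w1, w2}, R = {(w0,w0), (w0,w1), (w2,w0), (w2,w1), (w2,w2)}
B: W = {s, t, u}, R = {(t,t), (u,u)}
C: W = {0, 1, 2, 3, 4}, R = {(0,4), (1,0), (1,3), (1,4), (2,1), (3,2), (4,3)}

This is the axiom for a generalized confluence (Geach) condition; its first-order frame correspondent is ∀x ∀y ∀z ((xRy ∧ xR²z) → ∃w (yRw ∧ z = w)).
A: fails — w0Rw1, w0R²w0 but no w with w1Rw and w0=w.
B: satisfies the condition.
C: fails — 1R0, 1R²2 but no w with 0Rw and 2=w.
Valid on: B.

B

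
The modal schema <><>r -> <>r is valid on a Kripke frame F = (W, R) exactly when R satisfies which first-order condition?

Replacing r by ¬r and contraposing gives the equivalent schema □r → □□r.
Suppose □r→□□r is valid. Take Rxy, Ryz and set V(r)={w : Rxw}. Then □r at x, so □□r at x, so □r at y, so r at z, i.e. Rxz.
Conversely, any frame satisfying forall x forall y forall z (Rxy & Ryz -> Rxz) validates the schema.
So the correspondent is transitivity.

Transitivity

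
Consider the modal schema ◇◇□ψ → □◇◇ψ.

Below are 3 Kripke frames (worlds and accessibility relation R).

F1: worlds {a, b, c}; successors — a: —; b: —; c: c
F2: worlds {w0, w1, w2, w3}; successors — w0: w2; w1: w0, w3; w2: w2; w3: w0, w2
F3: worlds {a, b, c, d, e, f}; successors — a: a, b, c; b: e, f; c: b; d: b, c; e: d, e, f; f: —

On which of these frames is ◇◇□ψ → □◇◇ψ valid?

F1, F2

Frame correspondent (Sahlqvist): ∀x ∀y ∀z ((xR²y ∧ xRz) → ∃w (yRw ∧ zR²w)) — i.e. a generalized confluence (Geach) condition.
F1: holds.
F2: holds.
F3: fails — aR²a, aRb but no w with aRw and bR²w.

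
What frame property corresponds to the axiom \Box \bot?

□⊥ is valid iff no world has any successor (otherwise □⊥ fails at any world with one).

Emptiness of R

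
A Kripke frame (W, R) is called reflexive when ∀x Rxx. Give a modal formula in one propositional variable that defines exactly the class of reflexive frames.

A defining formula is □p → p (the T axiom).

□p → p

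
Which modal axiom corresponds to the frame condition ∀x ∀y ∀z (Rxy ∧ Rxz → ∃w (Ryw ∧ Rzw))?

This is convergence; the standard corresponding axiom is .2: ◇□p → □◇p.

◇□p → □◇p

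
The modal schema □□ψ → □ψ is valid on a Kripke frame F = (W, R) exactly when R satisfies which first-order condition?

This is the C4 axiom.
It corresponds to density: ∀x ∀y (Rxy → ∃z (Rxz ∧ Rzy)).

density: ∀x ∀y (Rxy → ∃z (Rxz ∧ Rzy))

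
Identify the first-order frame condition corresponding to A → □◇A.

Suppose A→□◇A is valid. Take Rxy and set V(A)={x}. Then A at x, so □◇A at x, so ◇A at y, so some z with Ryz has A; z=x, i.e. Ryx.

symmetry: ∀x ∀y (Rxy → Ryx)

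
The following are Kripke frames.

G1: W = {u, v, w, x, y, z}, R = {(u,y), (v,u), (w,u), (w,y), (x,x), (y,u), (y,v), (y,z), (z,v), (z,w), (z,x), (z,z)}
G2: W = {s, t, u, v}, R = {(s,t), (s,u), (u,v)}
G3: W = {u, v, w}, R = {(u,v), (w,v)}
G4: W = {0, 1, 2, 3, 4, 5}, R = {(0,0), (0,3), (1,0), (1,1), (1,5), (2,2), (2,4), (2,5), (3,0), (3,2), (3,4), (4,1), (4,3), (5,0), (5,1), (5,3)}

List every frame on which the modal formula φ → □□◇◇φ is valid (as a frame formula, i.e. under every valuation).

This is the axiom for a generalized confluence (Geach) condition; its first-order frame correspondent is ∀x ∀z (xR²z → ∃w (x = w ∧ zR²w)).
G1: fails — uR²v but no t with u=t and vR²t.
G2: fails — sR²v but no w with s=w and vR²w.
G3: satisfies the condition.
G4: fails — 1R²0 but no w with 1=w and 0R²w.

G3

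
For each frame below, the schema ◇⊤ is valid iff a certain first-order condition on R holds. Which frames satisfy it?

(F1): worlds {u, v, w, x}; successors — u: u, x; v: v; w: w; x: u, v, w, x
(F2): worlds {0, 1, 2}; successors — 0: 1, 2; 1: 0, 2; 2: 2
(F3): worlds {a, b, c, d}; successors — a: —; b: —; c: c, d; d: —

The schema corresponds to seriality: ∀x ∃y Rxy.
(F1): condition met.
(F2): condition met.
(F3): fails — world a has no successor.
Valid on: (F1), (F2).

(F1), (F2)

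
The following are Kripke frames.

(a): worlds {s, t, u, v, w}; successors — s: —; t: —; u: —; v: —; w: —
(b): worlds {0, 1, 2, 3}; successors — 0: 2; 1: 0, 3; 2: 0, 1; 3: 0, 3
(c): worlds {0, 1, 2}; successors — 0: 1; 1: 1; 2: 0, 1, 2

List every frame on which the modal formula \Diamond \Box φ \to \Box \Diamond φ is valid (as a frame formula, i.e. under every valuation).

(a), (c)

The schema corresponds to convergence: \forall x \forall y \forall z (Rxy \wedge Rxz \to \exists w (Ryw \wedge Rzw)).
(a): ✓.
(b): fails — R10 and R13 but 0 and 3 have no common successor.
(c): ✓.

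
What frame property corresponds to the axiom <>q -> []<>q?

This is the 5 axiom.
It corresponds to the Euclidean property: forall x forall y forall z (Rxy & Rxz -> Ryz).

the Euclidean property: forall x forall y forall z (Rxy & Rxz -> Ryz)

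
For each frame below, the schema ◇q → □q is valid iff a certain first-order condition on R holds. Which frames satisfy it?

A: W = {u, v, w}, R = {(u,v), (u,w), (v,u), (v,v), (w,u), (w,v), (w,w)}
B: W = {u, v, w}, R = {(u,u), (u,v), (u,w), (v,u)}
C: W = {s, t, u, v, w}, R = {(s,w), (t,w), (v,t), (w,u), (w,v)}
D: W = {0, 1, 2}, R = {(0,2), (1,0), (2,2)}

Frame correspondent (Sahlqvist): ∀x ∀y ∀z (Rxy ∧ Rxz → y = z) — i.e. partial functionality.
A: fails — u sees both v and w.
B: fails — u sees both u and v.
C: fails — w sees both u and v.
D: condition met.
Valid on: D.

D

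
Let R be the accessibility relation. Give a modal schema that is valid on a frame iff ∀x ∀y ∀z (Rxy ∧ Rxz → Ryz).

This is the Euclidean property; the standard corresponding axiom is 5: ◇s → □◇s.
Suppose ◇s→□◇s is valid. Take Rxy, Rxz and set V(s)={y}. Then ◇s at x, so □◇s at x, so ◇s at z, so some w with Rzw has s; w=y, i.e. Rzy. By symmetry of the argument, Ryz.

◇s → □◇s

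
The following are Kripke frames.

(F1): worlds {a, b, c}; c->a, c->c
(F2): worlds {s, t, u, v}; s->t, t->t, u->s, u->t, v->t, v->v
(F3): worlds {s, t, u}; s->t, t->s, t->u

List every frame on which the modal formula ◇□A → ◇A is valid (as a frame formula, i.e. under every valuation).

(F2)

Frame correspondent (Sahlqvist): ∀x ∀y (xRy → ∃w (yRw ∧ xRw)) — i.e. a generalized confluence (Geach) condition.
(F1): fails — cRa but no w with aRw and cRw.
(F2): satisfies the condition.
(F3): fails — sRt but no w with tRw and sRw.
Valid on: (F2).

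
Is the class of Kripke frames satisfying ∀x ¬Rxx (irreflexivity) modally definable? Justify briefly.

Not modally definable

Any modally definable frame class is closed under surjective bounded morphisms.
The 3-cycle (worlds w0,w1,w2 with w0→w1→w2→w0) is irreflexive, and the map sending every world to a single reflexive point • is a surjective bounded morphism (forth: every edge maps to (•,•); back: every world has a successor). So any modal formula valid on the 3-cycle is also valid on the reflexive point, which is not irreflexive.
So the class is not modally definable.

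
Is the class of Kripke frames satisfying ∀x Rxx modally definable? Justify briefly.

Yes: it is reflexivity, defined by the T schema □r → r.
Suppose □r→r is valid. At any x set V(r)={w : Rxw}. Then □r holds at x, so r holds at x, i.e. Rxx.

Yes — defined by □r → r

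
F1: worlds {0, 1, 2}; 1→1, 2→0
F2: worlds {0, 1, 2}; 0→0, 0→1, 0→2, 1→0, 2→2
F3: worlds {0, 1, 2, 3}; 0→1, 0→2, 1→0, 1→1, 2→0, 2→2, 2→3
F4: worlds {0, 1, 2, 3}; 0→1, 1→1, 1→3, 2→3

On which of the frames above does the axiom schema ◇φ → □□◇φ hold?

F1

This is the axiom for a generalized confluence (Geach) condition; its first-order frame correspondent is ∀x ∀y ∀z ((xRy ∧ xR²z) → ∃w (y = w ∧ zRw)).
F1: holds.
F2: fails — 0R0, 0R²2 but no w with 0=w and 2Rw.
F3: fails — 0R1, 0R²2 but no w with 1=w and 2Rw.
F4: fails — 0R1, 0R²3 but no w with 1=w and 3Rw.
Valid on: F1.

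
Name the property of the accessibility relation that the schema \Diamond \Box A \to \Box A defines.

the Euclidean property: \forall x \forall y \forall z (Rxy \wedge Rxz \to Ryz)

This is a form of the 5 axiom.
Its frame correspondent is the Euclidean property — \forall x \forall y \forall z (Rxy \wedge Rxz \to Ryz).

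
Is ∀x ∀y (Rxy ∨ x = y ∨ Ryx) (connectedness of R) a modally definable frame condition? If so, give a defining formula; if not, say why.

Not definable by any modal formula

Modal frame validity is preserved under disjoint unions.
Take 3 disjoint single-world reflexive frames: each is trivially connected, but their disjoint union has 3 worlds with no edge between distinct components, so it is not connected.
Hence connectedness of R is not modally definable.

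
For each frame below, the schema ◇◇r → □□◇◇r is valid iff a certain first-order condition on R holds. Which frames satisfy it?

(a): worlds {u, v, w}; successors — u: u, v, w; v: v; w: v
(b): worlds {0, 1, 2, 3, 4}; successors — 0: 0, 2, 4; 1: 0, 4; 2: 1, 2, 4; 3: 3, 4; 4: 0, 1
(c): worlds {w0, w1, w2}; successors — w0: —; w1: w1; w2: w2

(c)

Frame correspondent (Sahlqvist): ∀x ∀y ∀z ((xR²y ∧ xR²z) → ∃w (y = w ∧ zR²w)) — i.e. a generalized confluence (Geach) condition.
(a): fails — uR²u, uR²v but no t with u=t and vR²t.
(b): fails — 0R²1, 0R²4 but no w with 1=w and 4R²w.
(c): ✓.
Valid on: (c).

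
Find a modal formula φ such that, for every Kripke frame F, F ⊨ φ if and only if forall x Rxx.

A defining formula is □q → q (the T axiom).
Suppose □q→q is valid. At any x set V(q)={w : Rxw}. Then □q holds at x, so q holds at x, i.e. Rxx.

□q → q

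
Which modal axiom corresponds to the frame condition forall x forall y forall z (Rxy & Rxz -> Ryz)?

A defining formula is ◇p → □◇p (the 5 axiom).

◇p → □◇p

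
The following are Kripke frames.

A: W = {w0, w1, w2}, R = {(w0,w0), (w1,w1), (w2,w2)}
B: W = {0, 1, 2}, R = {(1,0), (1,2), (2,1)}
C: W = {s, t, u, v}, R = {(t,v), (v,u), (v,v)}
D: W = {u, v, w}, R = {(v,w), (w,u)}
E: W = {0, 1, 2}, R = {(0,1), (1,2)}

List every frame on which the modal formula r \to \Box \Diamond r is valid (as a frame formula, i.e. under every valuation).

A

The schema corresponds to symmetry: \forall x \forall y (Rxy \to Ryx).
A: ✓.
B: fails — R10 but not R01.
C: fails — Rvu but not Ruv.
D: fails — Rwu but not Ruw.
E: fails — R12 but not R21.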